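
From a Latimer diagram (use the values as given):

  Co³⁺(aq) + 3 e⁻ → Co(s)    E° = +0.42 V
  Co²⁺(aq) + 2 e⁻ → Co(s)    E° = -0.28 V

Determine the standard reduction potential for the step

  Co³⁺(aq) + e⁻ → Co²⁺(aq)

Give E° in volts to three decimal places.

Sequential free energies add, so n₃E°₃ = n₁E°₁ + n₂E°₂.
With n₃ = 3, and the known step contributing 2×(-0.28) V, the unknown satisfies 1·E° = 3×(+0.42) − 2×(-0.28) = +1.820.
E° = +1.820 / 1 = +1.820 V.

+1.820 V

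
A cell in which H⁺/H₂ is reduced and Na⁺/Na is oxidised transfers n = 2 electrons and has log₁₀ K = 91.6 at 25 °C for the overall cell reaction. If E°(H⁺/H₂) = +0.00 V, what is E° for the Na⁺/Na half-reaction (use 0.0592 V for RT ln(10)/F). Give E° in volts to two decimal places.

-2.71 V

E°cell = (0.0592/n)·log K = (0.0592/2)(91.6) = +2.711 V.
Since H⁺/H₂ is the cathode and Na⁺/Na the anode, E°cell = E°(H⁺/H₂) − E°(Na⁺/Na).
So E°(Na⁺/Na) = E°(H⁺/H₂) − E°cell = (+0.00) − (+2.711) = -2.71 V.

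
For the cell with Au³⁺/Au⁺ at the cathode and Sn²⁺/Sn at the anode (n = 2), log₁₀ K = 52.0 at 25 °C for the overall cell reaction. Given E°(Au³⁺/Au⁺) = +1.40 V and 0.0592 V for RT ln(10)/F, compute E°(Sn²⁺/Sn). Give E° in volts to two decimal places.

E°cell = (0.0592/n)·log K = (0.0592/2)(52.0) = +1.539 V.
Since Au³⁺/Au⁺ is the cathode and Sn²⁺/Sn the anode, E°cell = E°(Au³⁺/Au⁺) − E°(Sn²⁺/Sn).
So E°(Sn²⁺/Sn) = E°(Au³⁺/Au⁺) − E°cell = (+1.40) − (+1.539) = -0.14 V.

-0.14 V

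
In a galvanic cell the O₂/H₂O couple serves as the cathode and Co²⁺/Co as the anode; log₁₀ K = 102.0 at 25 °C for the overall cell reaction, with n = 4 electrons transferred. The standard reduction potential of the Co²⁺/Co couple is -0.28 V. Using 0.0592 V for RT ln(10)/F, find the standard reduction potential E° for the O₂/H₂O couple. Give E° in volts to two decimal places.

+1.23 V

E°cell = (0.0592/n)·log K = (0.0592/4)(102.0) = +1.510 V.
Since O₂/H₂O is the cathode and Co²⁺/Co the anode, E°cell = E°(O₂/H₂O) − E°(Co²⁺/Co).
So E°(O₂/H₂O) = E°cell + E°(Co²⁺/Co) = +1.510 + (-0.28) = +1.23 V.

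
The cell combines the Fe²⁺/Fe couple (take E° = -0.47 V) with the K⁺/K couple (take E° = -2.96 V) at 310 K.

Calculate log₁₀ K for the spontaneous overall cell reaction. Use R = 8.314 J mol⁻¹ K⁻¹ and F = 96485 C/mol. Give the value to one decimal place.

81.0

Cathode: Fe²⁺/Fe; anode: K⁺/K. E°cell = (-0.47) − (-2.96) = +2.49 V, with n = 2.
ΔG° = −nFE° = −RT ln K, so ln K = nFE°/(RT) = (2)(96485)(+2.49) / ((8.314)(310)) = 186.431.
log₁₀ K = 186.431 / ln 10 = 81.0.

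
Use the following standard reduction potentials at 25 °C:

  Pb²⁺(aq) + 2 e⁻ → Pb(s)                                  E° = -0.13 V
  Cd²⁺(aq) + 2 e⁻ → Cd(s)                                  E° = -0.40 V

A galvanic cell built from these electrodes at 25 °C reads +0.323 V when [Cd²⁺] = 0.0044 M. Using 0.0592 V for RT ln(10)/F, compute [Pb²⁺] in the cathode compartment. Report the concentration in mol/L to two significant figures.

0.27 M

Pb²⁺/Pb is the cathode, Cd²⁺/Cd the anode: E°cell = +0.27 V, n = 2.
Overall reaction: Pb²⁺(aq) + Cd(s) → Pb(s) + Cd²⁺(aq); Q = [Cd²⁺]^1/[Pb²⁺]^1.
From E = E° − (0.0592/n) log Q: log Q = (E° − E)·n/0.0592 = (+0.27 − (+0.323))·2/0.0592 = -1.7905.
So 1·log[Pb²⁺] = 1·log(0.0044) − log Q = -2.3565 − (-1.7905) = -0.5660; [Pb²⁺] = 10^(-0.5660) ≈ 0.27 M.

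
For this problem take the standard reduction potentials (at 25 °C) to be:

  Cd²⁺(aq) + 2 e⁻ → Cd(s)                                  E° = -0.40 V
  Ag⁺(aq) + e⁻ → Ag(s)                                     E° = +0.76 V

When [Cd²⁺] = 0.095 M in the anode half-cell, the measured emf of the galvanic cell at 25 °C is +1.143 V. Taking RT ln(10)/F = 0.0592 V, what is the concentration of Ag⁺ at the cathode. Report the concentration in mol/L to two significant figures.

Ag⁺/Ag is the cathode, Cd²⁺/Cd the anode: E°cell = +1.16 V, n = 2.
Overall reaction: 2 Ag⁺(aq) + Cd(s) → 2 Ag(s) + Cd²⁺(aq); Q = [Cd²⁺]^1/[Ag⁺]^2.
From E = E° − (0.0592/n) log Q: log Q = (E° − E)·n/0.0592 = (+1.16 − (+1.143))·2/0.0592 = 0.5743.
So 2·log[Ag⁺] = 1·log(0.095) − log Q = -1.0223 − (0.5743) = -1.5966; log[Ag⁺] = -1.5966 / 2 = -0.7983; [Ag⁺] = 10^(-0.7983) ≈ 0.16 M.

0.16 M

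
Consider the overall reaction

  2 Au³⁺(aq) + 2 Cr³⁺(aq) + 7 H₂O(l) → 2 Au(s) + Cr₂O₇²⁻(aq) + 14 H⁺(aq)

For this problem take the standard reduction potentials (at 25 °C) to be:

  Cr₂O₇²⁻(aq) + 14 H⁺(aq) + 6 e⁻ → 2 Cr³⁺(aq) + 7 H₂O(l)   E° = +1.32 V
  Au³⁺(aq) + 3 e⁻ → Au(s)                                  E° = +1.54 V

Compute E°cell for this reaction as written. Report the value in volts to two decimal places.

The Au³⁺/Au couple has the higher reduction potential, so it is the cathode; Cr₂O₇²⁻/Cr³⁺ is oxidised at the anode.
E°cell = E°(cathode) − E°(anode) = (+1.54) − (+1.32) = +0.22 V.

+0.22 V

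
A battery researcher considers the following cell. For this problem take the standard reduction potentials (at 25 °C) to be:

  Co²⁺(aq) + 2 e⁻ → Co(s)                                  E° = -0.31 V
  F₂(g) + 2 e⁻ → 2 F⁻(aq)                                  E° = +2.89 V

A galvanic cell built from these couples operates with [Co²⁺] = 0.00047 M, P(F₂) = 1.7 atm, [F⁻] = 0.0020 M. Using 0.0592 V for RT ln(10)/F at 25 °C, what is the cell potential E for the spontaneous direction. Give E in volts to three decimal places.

F₂/F⁻ is the cathode (higher E°), Co²⁺/Co the anode: E°cell = +2.89 − (-0.31) = +3.20 V, n = 2.
Overall: F₂(g) + Co(s) → 2 F⁻(aq) + Co²⁺(aq)
Q = [F⁻]^2·[Co²⁺] / (P(F₂)); log Q = -8.956.
E = E° − (0.0592/n) log Q = +3.20 − (0.0592/2)(-8.956) = +3.465 V.

+3.465 V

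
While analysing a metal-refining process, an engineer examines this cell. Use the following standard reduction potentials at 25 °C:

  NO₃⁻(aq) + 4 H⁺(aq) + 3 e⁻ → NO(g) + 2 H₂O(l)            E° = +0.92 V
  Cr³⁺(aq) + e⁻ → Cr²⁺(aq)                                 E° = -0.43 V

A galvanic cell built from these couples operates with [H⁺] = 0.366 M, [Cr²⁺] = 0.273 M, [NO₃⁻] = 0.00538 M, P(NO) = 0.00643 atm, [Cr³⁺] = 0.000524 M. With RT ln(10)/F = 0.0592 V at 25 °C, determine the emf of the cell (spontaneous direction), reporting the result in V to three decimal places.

NO₃⁻/NO is the cathode (higher E°), Cr³⁺/Cr²⁺ the anode: E°cell = +0.92 − (-0.43) = +1.35 V, n = 3.
Overall: NO₃⁻(aq) + 4 H⁺(aq) + 3 Cr²⁺(aq) → NO(g) + 2 H₂O(l) + 3 Cr³⁺(aq)
Q = P(NO)·[Cr³⁺]^3 / ([NO₃⁻]·[H⁺]^4·[Cr²⁺]^3); log Q = -6.327.
E = E° − (0.0592/n) log Q = +1.35 − (0.0592/3)(-6.327) = +1.475 V.

+1.475 V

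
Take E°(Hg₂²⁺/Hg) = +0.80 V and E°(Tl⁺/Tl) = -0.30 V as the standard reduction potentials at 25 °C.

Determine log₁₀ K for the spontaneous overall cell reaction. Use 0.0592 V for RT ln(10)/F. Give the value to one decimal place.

Cathode: Hg₂²⁺/Hg; anode: Tl⁺/Tl. E°cell = +1.10 V, n = 2.
log K = nE°cell / 0.0592 = (2)(+1.10) / 0.0592 = 37.2.

37.2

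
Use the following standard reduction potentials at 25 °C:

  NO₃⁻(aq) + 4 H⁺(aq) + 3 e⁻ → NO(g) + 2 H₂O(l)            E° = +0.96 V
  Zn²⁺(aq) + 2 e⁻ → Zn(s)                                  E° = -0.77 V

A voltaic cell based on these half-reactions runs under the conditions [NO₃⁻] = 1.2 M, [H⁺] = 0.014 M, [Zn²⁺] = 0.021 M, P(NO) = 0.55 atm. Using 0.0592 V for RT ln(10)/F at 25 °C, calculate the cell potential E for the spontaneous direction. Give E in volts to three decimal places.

NO₃⁻/NO is the cathode (higher E°), Zn²⁺/Zn the anode: E°cell = +0.96 − (-0.77) = +1.73 V, n = 6.
Overall: 2 NO₃⁻(aq) + 8 H⁺(aq) + 3 Zn(s) → 2 NO(g) + 4 H₂O(l) + 3 Zn²⁺(aq)
Q = P(NO)^2·[Zn²⁺]^3 / ([NO₃⁻]^2·[H⁺]^8); log Q = 9.120.
E = E° − (0.0592/n) log Q = +1.73 − (0.0592/6)(9.120) = +1.640 V.

+1.640 V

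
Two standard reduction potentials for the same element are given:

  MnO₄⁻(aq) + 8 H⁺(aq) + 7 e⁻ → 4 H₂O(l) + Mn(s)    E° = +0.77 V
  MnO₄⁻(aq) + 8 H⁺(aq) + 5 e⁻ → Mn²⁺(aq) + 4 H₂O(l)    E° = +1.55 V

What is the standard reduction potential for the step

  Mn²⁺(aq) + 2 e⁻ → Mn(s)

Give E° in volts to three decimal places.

Sequential free energies add, so n₃E°₃ = n₁E°₁ + n₂E°₂.
With n₃ = 7, and the known step contributing 5×(+1.55) V, the unknown satisfies 2·E° = 7×(+0.77) − 5×(+1.55) = -2.360.
E° = -2.360 / 2 = -1.180 V.

-1.180 V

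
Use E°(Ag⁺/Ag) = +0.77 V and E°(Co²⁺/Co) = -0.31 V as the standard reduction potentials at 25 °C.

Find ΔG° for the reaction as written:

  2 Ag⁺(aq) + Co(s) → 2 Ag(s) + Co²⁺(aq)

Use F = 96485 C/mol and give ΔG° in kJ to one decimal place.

As written, Ag⁺/Ag is reduced (cathode) and Co²⁺/Co is oxidised (anode), so E°cell = (+0.77) − (-0.31) = +1.08 V.
Balancing electrons gives n = 2.
ΔG° = −nFE° = −(2)(96485)(+1.08) = -208,408 J = -208.4 kJ.

-208.4 kJ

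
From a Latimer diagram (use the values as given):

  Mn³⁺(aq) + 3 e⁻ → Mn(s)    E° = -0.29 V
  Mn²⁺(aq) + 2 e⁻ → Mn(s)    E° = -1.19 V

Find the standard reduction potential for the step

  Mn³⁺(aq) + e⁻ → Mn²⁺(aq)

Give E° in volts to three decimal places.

+1.510 V

Sequential free energies add, so n₃E°₃ = n₁E°₁ + n₂E°₂.
With n₃ = 3, and the known step contributing 2×(-1.19) V, the unknown satisfies 1·E° = 3×(-0.29) − 2×(-1.19) = +1.510.
E° = +1.510 / 1 = +1.510 V.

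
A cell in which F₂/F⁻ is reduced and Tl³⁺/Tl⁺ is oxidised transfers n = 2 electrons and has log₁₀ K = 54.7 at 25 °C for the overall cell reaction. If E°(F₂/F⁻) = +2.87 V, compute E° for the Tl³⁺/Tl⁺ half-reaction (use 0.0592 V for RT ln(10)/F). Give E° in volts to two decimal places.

E°cell = (0.0592/n)·log K = (0.0592/2)(54.7) = +1.619 V.
Since F₂/F⁻ is the cathode and Tl³⁺/Tl⁺ the anode, E°cell = E°(F₂/F⁻) − E°(Tl³⁺/Tl⁺).
So E°(Tl³⁺/Tl⁺) = E°(F₂/F⁻) − E°cell = (+2.87) − (+1.619) = +1.25 V.

+1.25 V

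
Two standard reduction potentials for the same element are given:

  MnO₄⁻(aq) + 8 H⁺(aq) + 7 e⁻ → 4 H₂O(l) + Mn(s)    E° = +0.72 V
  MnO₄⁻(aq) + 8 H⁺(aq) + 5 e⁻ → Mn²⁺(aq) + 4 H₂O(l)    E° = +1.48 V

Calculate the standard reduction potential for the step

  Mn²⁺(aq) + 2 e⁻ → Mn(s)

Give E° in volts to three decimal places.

-1.180 V

Sequential free energies add, so n₃E°₃ = n₁E°₁ + n₂E°₂.
With n₃ = 7, and the known step contributing 5×(+1.48) V, the unknown satisfies 2·E° = 7×(+0.72) − 5×(+1.48) = -2.360.
E° = -2.360 / 2 = -1.180 V.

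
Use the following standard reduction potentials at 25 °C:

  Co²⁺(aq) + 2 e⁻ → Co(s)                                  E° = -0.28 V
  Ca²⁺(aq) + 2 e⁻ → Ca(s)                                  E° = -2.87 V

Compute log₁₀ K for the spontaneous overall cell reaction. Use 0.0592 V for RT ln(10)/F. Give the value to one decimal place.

87.5

Cathode: Co²⁺/Co; anode: Ca²⁺/Ca. E°cell = +2.59 V, n = 2.
log K = nE°cell / 0.0592 = (2)(+2.59) / 0.0592 = 87.5.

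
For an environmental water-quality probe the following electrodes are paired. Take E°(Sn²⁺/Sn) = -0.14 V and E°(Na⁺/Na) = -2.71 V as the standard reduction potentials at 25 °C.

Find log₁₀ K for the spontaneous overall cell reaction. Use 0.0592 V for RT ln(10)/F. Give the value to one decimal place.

86.8

Cathode: Sn²⁺/Sn; anode: Na⁺/Na. E°cell = +2.57 V, n = 2.
log K = nE°cell / 0.0592 = (2)(+2.57) / 0.0592 = 86.8.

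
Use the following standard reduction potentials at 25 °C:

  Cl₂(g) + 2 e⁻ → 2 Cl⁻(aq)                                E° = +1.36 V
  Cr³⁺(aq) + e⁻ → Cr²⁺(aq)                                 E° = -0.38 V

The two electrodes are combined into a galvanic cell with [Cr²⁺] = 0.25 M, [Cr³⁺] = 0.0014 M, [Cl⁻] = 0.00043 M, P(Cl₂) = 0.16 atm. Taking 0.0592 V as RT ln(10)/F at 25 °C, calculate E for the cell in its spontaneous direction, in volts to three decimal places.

+2.049 V

Cl₂/Cl⁻ is the cathode (higher E°), Cr³⁺/Cr²⁺ the anode: E°cell = +1.36 − (-0.38) = +1.74 V, n = 2.
Overall: Cl₂(g) + 2 Cr²⁺(aq) → 2 Cl⁻(aq) + 2 Cr³⁺(aq)
Q = [Cl⁻]^2·[Cr³⁺]^2 / (P(Cl₂)·[Cr²⁺]^2); log Q = -10.441.
E = E° − (0.0592/n) log Q = +1.74 − (0.0592/2)(-10.441) = +2.049 V.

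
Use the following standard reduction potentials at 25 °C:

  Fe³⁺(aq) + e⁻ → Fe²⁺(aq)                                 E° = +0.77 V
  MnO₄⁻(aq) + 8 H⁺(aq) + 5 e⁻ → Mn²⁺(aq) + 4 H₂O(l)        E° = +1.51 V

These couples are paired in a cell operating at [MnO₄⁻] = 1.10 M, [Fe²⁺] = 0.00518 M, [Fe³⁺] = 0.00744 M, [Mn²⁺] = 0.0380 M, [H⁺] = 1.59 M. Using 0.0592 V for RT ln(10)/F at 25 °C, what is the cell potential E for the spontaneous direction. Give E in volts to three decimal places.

MnO₄⁻/Mn²⁺ is the cathode (higher E°), Fe³⁺/Fe²⁺ the anode: E°cell = +1.51 − (+0.77) = +0.74 V, n = 5.
Overall: MnO₄⁻(aq) + 8 H⁺(aq) + 5 Fe²⁺(aq) → Mn²⁺(aq) + 4 H₂O(l) + 5 Fe³⁺(aq)
Q = [Mn²⁺]·[Fe³⁺]^5 / ([MnO₄⁻]·[H⁺]^8·[Fe²⁺]^5); log Q = -2.287.
E = E° − (0.0592/n) log Q = +0.74 − (0.0592/5)(-2.287) = +0.767 V.

+0.767 V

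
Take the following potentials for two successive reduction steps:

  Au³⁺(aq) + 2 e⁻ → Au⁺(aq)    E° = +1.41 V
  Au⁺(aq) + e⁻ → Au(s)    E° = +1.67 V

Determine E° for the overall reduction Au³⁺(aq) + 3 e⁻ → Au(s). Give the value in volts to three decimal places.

+1.497 V

Standard free energies of sequential steps add: ΔG°₃ = ΔG°₁ + ΔG°₂, so n₃E°₃ = n₁E°₁ + n₂E°₂.
E°₃ = (2×+1.41 + 1×+1.67) / 3 = (+4.490) / 3 = +1.497 V.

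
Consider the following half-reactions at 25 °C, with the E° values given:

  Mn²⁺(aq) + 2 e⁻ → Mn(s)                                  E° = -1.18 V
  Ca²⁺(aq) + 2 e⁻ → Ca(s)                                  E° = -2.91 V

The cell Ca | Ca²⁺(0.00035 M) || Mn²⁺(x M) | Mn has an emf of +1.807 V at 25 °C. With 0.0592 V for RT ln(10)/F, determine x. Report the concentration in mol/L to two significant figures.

Mn²⁺/Mn is the cathode, Ca²⁺/Ca the anode: E°cell = +1.73 V, n = 2.
Overall reaction: Mn²⁺(aq) + Ca(s) → Mn(s) + Ca²⁺(aq); Q = [Ca²⁺]^1/[Mn²⁺]^1.
From E = E° − (0.0592/n) log Q: log Q = (E° − E)·n/0.0592 = (+1.73 − (+1.807))·2/0.0592 = -2.6014.
So 1·log[Mn²⁺] = 1·log(0.00035) − log Q = -3.4559 − (-2.6014) = -0.8545; [Mn²⁺] = 10^(-0.8545) ≈ 0.14 M.

0.14 M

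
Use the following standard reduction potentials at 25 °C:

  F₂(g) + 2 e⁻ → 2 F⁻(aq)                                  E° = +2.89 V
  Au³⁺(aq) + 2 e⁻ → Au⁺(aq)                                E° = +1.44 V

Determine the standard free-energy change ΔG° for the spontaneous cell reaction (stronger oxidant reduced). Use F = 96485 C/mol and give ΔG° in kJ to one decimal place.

F₂/F⁻ (E° = +2.89 V) is the cathode; Au³⁺/Au⁺ (E° = +1.44 V) is the anode, so E°cell = +1.45 V.
Balancing electrons gives n = 2 (lcm of 2 and 2).
ΔG° = −nFE° = −(2)(96485)(+1.45) = -279,806 J = -279.8 kJ.

-279.8 kJ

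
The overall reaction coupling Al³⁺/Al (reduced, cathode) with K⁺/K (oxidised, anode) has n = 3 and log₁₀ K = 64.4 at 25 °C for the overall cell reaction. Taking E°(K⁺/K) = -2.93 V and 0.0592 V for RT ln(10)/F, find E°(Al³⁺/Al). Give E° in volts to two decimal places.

E°cell = (0.0592/n)·log K = (0.0592/3)(64.4) = +1.271 V.
Since Al³⁺/Al is the cathode and K⁺/K the anode, E°cell = E°(Al³⁺/Al) − E°(K⁺/K).
So E°(Al³⁺/Al) = E°cell + E°(K⁺/K) = +1.271 + (-2.93) = -1.66 V.

-1.66 V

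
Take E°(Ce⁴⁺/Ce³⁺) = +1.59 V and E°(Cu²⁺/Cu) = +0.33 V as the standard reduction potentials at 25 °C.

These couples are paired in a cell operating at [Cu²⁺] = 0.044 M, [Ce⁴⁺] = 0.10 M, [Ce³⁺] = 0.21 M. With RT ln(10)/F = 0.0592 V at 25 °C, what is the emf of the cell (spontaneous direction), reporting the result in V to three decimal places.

+1.281 V

Ce⁴⁺/Ce³⁺ is the cathode (higher E°), Cu²⁺/Cu the anode: E°cell = +1.59 − (+0.33) = +1.26 V, n = 2.
Overall: 2 Ce⁴⁺(aq) + Cu(s) → 2 Ce³⁺(aq) + Cu²⁺(aq)
Q = [Ce³⁺]^2·[Cu²⁺] / ([Ce⁴⁺]^2); log Q = -0.712.
E = E° − (0.0592/n) log Q = +1.26 − (0.0592/2)(-0.712) = +1.281 V.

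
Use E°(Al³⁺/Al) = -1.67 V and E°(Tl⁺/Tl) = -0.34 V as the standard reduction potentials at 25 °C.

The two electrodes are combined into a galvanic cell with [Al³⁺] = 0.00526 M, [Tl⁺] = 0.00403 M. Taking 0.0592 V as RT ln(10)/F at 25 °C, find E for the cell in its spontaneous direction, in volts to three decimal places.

Tl⁺/Tl is the cathode (higher E°), Al³⁺/Al the anode: E°cell = -0.34 − (-1.67) = +1.33 V, n = 3.
Overall: 3 Tl⁺(aq) + Al(s) → 3 Tl(s) + Al³⁺(aq)
Q = [Al³⁺] / ([Tl⁺]^3); log Q = 4.905.
E = E° − (0.0592/n) log Q = +1.33 − (0.0592/3)(4.905) = +1.233 V.

+1.233 V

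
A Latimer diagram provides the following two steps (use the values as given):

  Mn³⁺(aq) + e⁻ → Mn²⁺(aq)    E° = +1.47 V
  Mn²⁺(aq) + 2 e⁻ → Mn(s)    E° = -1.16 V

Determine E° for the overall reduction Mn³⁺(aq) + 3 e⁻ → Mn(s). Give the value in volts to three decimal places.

Since ΔG° = −nFE° is additive over sequential reductions, n₃E°₃ = n₁E°₁ + n₂E°₂.
E°₃ = (1×+1.47 + 2×-1.16) / 3 = (-0.850) / 3 = -0.283 V.

-0.283 V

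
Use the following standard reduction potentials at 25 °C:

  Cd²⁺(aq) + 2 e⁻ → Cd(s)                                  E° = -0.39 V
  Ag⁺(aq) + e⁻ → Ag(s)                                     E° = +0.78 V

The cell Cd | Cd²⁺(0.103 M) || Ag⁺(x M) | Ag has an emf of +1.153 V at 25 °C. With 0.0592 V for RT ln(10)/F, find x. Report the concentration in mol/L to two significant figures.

Ag⁺/Ag is the cathode, Cd²⁺/Cd the anode: E°cell = +1.17 V, n = 2.
Overall reaction: 2 Ag⁺(aq) + Cd(s) → 2 Ag(s) + Cd²⁺(aq); Q = [Cd²⁺]^1/[Ag⁺]^2.
From E = E° − (0.0592/n) log Q: log Q = (E° − E)·n/0.0592 = (+1.17 − (+1.153))·2/0.0592 = 0.5743.
So 2·log[Ag⁺] = 1·log(0.103) − log Q = -0.9872 − (0.5743) = -1.5615; log[Ag⁺] = -1.5615 / 2 = -0.7808; [Ag⁺] = 10^(-0.7808) ≈ 0.17 M.

0.17 M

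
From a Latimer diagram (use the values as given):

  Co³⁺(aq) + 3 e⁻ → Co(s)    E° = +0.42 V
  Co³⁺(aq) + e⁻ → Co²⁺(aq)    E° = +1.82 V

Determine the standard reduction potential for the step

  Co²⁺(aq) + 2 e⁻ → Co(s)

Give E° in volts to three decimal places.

-0.280 V

Sequential free energies add, so n₃E°₃ = n₁E°₁ + n₂E°₂.
With n₃ = 3, and the known step contributing 1×(+1.82) V, the unknown satisfies 2·E° = 3×(+0.42) − 1×(+1.82) = -0.560.
E° = -0.560 / 2 = -0.280 V.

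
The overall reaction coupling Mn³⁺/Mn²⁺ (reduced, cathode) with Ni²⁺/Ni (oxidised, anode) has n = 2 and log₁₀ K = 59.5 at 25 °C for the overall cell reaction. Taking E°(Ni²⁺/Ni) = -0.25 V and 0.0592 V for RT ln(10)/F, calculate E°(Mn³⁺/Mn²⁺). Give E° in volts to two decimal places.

E°cell = (0.0592/n)·log K = (0.0592/2)(59.5) = +1.761 V.
Since Mn³⁺/Mn²⁺ is the cathode and Ni²⁺/Ni the anode, E°cell = E°(Mn³⁺/Mn²⁺) − E°(Ni²⁺/Ni).
So E°(Mn³⁺/Mn²⁺) = E°cell + E°(Ni²⁺/Ni) = +1.761 + (-0.25) = +1.51 V.

+1.51 V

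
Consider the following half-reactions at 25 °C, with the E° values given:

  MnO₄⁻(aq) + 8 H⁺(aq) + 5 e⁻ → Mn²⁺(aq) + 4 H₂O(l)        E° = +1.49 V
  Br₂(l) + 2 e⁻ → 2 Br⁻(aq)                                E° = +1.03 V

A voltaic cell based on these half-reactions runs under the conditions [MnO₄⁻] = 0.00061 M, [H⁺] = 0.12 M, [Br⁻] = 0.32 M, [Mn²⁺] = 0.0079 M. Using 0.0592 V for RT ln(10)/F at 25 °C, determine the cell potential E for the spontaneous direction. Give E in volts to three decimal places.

MnO₄⁻/Mn²⁺ is the cathode (higher E°), Br₂/Br⁻ the anode: E°cell = +1.49 − (+1.03) = +0.46 V, n = 10.
Overall: 2 MnO₄⁻(aq) + 16 H⁺(aq) + 10 Br⁻(aq) → 2 Mn²⁺(aq) + 8 H₂O(l) + 5 Br₂(l)
Q = [Mn²⁺]^2 / ([MnO₄⁻]^2·[H⁺]^16·[Br⁻]^10); log Q = 21.906.
E = E° − (0.0592/n) log Q = +0.46 − (0.0592/10)(21.906) = +0.330 V.

+0.330 V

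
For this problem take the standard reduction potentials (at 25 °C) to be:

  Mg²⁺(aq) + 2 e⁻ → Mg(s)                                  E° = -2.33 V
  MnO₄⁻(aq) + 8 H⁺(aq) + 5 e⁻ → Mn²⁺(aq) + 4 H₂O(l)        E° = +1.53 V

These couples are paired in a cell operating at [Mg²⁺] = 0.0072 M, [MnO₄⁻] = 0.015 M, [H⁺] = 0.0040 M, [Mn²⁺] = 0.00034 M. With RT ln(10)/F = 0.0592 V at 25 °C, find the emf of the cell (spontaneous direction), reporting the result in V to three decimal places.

+3.716 V

MnO₄⁻/Mn²⁺ is the cathode (higher E°), Mg²⁺/Mg the anode: E°cell = +1.53 − (-2.33) = +3.86 V, n = 10.
Overall: 2 MnO₄⁻(aq) + 16 H⁺(aq) + 5 Mg(s) → 2 Mn²⁺(aq) + 8 H₂O(l) + 5 Mg²⁺(aq)
Q = [Mn²⁺]^2·[Mg²⁺]^5 / ([MnO₄⁻]^2·[H⁺]^16); log Q = 24.364.
E = E° − (0.0592/n) log Q = +3.86 − (0.0592/10)(24.364) = +3.716 V.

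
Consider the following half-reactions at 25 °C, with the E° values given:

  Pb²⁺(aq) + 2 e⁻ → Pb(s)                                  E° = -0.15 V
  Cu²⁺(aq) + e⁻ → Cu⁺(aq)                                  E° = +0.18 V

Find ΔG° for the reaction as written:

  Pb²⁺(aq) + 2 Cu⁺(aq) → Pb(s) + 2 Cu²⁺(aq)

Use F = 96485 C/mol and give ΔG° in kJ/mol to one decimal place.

+63.7 kJ/mol

As written, Pb²⁺/Pb is reduced (cathode) and Cu²⁺/Cu⁺ is oxidised (anode), so E°cell = (-0.15) − (+0.18) = -0.33 V.
Balancing electrons gives n = 2.
ΔG° = −nFE° = −(2)(96485)(-0.33) = 63,680 J = +63.7 kJ/mol.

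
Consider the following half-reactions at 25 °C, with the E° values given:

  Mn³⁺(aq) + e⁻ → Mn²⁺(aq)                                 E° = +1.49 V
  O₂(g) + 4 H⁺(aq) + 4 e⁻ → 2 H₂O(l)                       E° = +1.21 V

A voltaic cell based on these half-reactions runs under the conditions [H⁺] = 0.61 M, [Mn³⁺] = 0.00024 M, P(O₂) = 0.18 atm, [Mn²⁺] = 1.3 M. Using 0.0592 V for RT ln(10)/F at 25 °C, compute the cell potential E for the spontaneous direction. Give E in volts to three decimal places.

+0.083 V

Mn³⁺/Mn²⁺ is the cathode (higher E°), O₂/H₂O the anode: E°cell = +1.49 − (+1.21) = +0.28 V, n = 4.
Overall: 4 Mn³⁺(aq) + 2 H₂O(l) → 4 Mn²⁺(aq) + O₂(g) + 4 H⁺(aq)
Q = [Mn²⁺]^4·P(O₂)·[H⁺]^4 / ([Mn³⁺]^4); log Q = 13.332.
E = E° − (0.0592/n) log Q = +0.28 − (0.0592/4)(13.332) = +0.083 V.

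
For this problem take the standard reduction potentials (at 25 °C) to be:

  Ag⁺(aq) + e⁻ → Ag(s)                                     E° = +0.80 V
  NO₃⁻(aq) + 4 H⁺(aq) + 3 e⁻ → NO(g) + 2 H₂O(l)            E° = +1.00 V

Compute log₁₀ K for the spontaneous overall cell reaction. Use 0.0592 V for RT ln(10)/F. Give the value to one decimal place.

Cathode: NO₃⁻/NO; anode: Ag⁺/Ag. E°cell = +0.20 V, n = 3.
log K = nE°cell / 0.0592 = (3)(+0.20) / 0.0592 = 10.1.

10.1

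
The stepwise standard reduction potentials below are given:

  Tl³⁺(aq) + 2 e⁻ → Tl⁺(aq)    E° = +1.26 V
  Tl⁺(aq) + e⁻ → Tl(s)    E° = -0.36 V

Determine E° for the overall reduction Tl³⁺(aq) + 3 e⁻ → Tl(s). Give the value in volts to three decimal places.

+0.720 V

Standard free energies of sequential steps add: ΔG°₃ = ΔG°₁ + ΔG°₂, so n₃E°₃ = n₁E°₁ + n₂E°₂.
E°₃ = (2×+1.26 + 1×-0.36) / 3 = (+2.160) / 3 = +0.720 V.
E° values themselves are not directly additive — weighting by electron count is essential.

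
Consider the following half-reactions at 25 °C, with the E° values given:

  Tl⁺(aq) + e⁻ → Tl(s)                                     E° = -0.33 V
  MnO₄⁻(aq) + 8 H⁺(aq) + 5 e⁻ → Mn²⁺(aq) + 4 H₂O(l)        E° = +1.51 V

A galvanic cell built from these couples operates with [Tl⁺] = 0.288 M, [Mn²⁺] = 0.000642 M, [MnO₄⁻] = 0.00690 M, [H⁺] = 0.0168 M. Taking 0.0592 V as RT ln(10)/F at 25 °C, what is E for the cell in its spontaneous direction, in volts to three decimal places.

+1.716 V

MnO₄⁻/Mn²⁺ is the cathode (higher E°), Tl⁺/Tl the anode: E°cell = +1.51 − (-0.33) = +1.84 V, n = 5.
Overall: MnO₄⁻(aq) + 8 H⁺(aq) + 5 Tl(s) → Mn²⁺(aq) + 4 H₂O(l) + 5 Tl⁺(aq)
Q = [Mn²⁺]·[Tl⁺]^5 / ([MnO₄⁻]·[H⁺]^8); log Q = 10.463.
E = E° − (0.0592/n) log Q = +1.84 − (0.0592/5)(10.463) = +1.716 V.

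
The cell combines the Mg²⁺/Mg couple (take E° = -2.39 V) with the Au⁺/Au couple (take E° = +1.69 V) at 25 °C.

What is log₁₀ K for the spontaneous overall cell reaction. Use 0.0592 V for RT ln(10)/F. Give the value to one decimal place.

137.8

Cathode: Au⁺/Au; anode: Mg²⁺/Mg. E°cell = +4.08 V, n = 2.
log K = nE°cell / 0.0592 = (2)(+4.08) / 0.0592 = 137.8.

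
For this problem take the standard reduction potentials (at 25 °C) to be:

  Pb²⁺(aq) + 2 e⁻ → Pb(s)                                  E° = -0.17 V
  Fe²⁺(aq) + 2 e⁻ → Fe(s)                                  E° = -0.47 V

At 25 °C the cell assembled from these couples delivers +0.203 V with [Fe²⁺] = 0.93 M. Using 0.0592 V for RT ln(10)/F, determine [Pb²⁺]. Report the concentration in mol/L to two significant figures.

Pb²⁺/Pb is the cathode, Fe²⁺/Fe the anode: E°cell = +0.30 V, n = 2.
Overall reaction: Pb²⁺(aq) + Fe(s) → Pb(s) + Fe²⁺(aq); Q = [Fe²⁺]^1/[Pb²⁺]^1.
From E = E° − (0.0592/n) log Q: log Q = (E° − E)·n/0.0592 = (+0.30 − (+0.203))·2/0.0592 = 3.2770.
So 1·log[Pb²⁺] = 1·log(0.93) − log Q = -0.0315 − (3.2770) = -3.3085; [Pb²⁺] = 10^(-3.3085) ≈ 0.00049 M.

0.00049 M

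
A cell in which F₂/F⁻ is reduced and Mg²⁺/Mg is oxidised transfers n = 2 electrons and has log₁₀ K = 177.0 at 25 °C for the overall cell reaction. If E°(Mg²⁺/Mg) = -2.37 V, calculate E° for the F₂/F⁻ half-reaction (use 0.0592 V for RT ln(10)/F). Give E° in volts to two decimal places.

+2.87 V

E°cell = (0.0592/n)·log K = (0.0592/2)(177.0) = +5.239 V.
Since F₂/F⁻ is the cathode and Mg²⁺/Mg the anode, E°cell = E°(F₂/F⁻) − E°(Mg²⁺/Mg).
So E°(F₂/F⁻) = E°cell + E°(Mg²⁺/Mg) = +5.239 + (-2.37) = +2.87 V.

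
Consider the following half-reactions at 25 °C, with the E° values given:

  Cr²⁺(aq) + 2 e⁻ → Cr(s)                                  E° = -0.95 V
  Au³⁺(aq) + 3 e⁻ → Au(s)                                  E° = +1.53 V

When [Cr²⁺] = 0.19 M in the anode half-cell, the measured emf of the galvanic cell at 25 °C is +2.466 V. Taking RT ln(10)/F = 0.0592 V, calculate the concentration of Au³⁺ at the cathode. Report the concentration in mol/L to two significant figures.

0.016 M

Au³⁺/Au is the cathode, Cr²⁺/Cr the anode: E°cell = +2.48 V, n = 6.
Overall reaction: 2 Au³⁺(aq) + 3 Cr(s) → 2 Au(s) + 3 Cr²⁺(aq); Q = [Cr²⁺]^3/[Au³⁺]^2.
From E = E° − (0.0592/n) log Q: log Q = (E° − E)·n/0.0592 = (+2.48 − (+2.466))·6/0.0592 = 1.4189.
So 2·log[Au³⁺] = 3·log(0.19) − log Q = -2.1637 − (1.4189) = -3.5826; log[Au³⁺] = -3.5826 / 2 = -1.7913; [Au³⁺] = 10^(-1.7913) ≈ 0.016 M.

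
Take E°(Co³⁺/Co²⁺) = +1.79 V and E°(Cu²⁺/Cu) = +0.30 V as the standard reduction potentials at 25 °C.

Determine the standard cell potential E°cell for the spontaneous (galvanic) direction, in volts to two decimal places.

The Co³⁺/Co²⁺ couple has the higher reduction potential, so it is the cathode; Cu²⁺/Cu is oxidised at the anode.
E°cell = E°(cathode) − E°(anode) = (+1.79) − (+0.30) = +1.49 V.

+1.49 V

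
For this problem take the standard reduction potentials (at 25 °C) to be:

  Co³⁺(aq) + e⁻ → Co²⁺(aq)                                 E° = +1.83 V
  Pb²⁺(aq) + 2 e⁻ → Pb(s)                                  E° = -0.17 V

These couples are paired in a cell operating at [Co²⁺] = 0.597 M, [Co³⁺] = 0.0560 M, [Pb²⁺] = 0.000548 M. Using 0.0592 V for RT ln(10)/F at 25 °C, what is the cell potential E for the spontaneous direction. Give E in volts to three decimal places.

+2.036 V

Co³⁺/Co²⁺ is the cathode (higher E°), Pb²⁺/Pb the anode: E°cell = +1.83 − (-0.17) = +2.00 V, n = 2.
Overall: 2 Co³⁺(aq) + Pb(s) → 2 Co²⁺(aq) + Pb²⁺(aq)
Q = [Co²⁺]^2·[Pb²⁺] / ([Co³⁺]^2); log Q = -1.206.
E = E° − (0.0592/n) log Q = +2.00 − (0.0592/2)(-1.206) = +2.036 V.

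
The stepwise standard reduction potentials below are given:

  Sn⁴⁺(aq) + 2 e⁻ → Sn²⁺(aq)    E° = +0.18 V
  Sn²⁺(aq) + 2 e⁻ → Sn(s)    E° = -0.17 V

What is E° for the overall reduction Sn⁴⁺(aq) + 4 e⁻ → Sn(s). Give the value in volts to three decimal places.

+0.005 V

Standard free energies of sequential steps add: ΔG°₃ = ΔG°₁ + ΔG°₂, so n₃E°₃ = n₁E°₁ + n₂E°₂.
E°₃ = (2×+0.18 + 2×-0.17) / 4 = (+0.020) / 4 = +0.005 V.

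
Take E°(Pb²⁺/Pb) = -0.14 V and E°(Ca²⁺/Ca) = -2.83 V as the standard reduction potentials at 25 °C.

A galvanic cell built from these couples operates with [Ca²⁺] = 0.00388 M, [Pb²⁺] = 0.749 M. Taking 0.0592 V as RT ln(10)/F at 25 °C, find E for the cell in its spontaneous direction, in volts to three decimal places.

Pb²⁺/Pb is the cathode (higher E°), Ca²⁺/Ca the anode: E°cell = -0.14 − (-2.83) = +2.69 V, n = 2.
Overall: Pb²⁺(aq) + Ca(s) → Pb(s) + Ca²⁺(aq)
Q = [Ca²⁺] / ([Pb²⁺]); log Q = -2.286.
E = E° − (0.0592/n) log Q = +2.69 − (0.0592/2)(-2.286) = +2.758 V.

+2.758 V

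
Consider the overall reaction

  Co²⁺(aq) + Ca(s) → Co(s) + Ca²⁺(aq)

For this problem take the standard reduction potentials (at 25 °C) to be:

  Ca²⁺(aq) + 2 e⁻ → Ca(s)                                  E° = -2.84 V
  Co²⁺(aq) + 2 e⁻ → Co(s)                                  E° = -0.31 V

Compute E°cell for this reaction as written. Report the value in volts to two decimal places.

+2.53 V

The Co²⁺/Co couple has the higher reduction potential, so it is the cathode; Ca²⁺/Ca is oxidised at the anode.
E°cell = E°(cathode) − E°(anode) = (-0.31) − (-2.84) = +2.53 V.
Since E°cell > 0, the reaction is spontaneous under standard conditions.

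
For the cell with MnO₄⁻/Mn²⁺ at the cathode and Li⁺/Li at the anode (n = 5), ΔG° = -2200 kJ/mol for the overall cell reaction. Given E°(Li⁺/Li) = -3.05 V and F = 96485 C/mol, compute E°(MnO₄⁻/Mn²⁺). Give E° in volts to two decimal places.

E°cell = −ΔG°/(nF) = −(-2200×10³)/((5)(96485)) = +4.560 V.
Since MnO₄⁻/Mn²⁺ is the cathode and Li⁺/Li the anode, E°cell = E°(MnO₄⁻/Mn²⁺) − E°(Li⁺/Li).
So E°(MnO₄⁻/Mn²⁺) = E°cell + E°(Li⁺/Li) = +4.560 + (-3.05) = +1.51 V.

+1.51 V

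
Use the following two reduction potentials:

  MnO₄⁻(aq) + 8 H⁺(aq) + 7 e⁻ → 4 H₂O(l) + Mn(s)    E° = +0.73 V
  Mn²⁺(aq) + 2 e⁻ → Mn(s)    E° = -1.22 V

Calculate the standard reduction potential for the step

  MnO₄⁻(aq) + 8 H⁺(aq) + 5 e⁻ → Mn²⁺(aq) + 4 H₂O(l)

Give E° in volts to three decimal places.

Sequential free energies add, so n₃E°₃ = n₁E°₁ + n₂E°₂.
With n₃ = 7, and the known step contributing 2×(-1.22) V, the unknown satisfies 5·E° = 7×(+0.73) − 2×(-1.22) = +7.550.
E° = +7.550 / 5 = +1.510 V.

+1.510 V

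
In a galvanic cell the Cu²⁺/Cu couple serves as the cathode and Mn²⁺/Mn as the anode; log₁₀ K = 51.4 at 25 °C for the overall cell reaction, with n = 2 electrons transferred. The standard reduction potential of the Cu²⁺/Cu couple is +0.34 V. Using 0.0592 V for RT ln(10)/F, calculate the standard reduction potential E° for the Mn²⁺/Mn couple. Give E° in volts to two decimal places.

E°cell = (0.0592/n)·log K = (0.0592/2)(51.4) = +1.521 V.
Since Cu²⁺/Cu is the cathode and Mn²⁺/Mn the anode, E°cell = E°(Cu²⁺/Cu) − E°(Mn²⁺/Mn).
So E°(Mn²⁺/Mn) = E°(Cu²⁺/Cu) − E°cell = (+0.34) − (+1.521) = -1.18 V.

-1.18 V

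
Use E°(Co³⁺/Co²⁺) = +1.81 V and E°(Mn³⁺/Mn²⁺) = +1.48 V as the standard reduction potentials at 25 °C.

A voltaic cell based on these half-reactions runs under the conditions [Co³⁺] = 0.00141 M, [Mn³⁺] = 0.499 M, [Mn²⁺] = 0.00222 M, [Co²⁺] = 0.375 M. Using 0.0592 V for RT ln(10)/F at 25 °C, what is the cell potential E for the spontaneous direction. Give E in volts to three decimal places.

Co³⁺/Co²⁺ is the cathode (higher E°), Mn³⁺/Mn²⁺ the anode: E°cell = +1.81 − (+1.48) = +0.33 V, n = 1.
Overall: Co³⁺(aq) + Mn²⁺(aq) → Co²⁺(aq) + Mn³⁺(aq)
Q = [Co²⁺]·[Mn³⁺] / ([Co³⁺]·[Mn²⁺]); log Q = 4.777.
E = E° − (0.0592/n) log Q = +0.33 − (0.0592/1)(4.777) = +0.047 V.

+0.047 V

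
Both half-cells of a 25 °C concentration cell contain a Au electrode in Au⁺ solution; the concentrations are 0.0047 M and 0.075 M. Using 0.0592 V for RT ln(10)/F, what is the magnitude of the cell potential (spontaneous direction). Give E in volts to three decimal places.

For a concentration cell E°cell = 0. The 0.075 M side is the cathode (reduction is favoured where [Au⁺] is higher).
With n = 1, E = −(0.0592/1) log([Au⁺]ₐₙ/[Au⁺]꜀ₐₜ) = −(0.0592/1) log(0.0047/0.075) = −(0.0592/1)(-1.203) = +0.071 V.

+0.071 V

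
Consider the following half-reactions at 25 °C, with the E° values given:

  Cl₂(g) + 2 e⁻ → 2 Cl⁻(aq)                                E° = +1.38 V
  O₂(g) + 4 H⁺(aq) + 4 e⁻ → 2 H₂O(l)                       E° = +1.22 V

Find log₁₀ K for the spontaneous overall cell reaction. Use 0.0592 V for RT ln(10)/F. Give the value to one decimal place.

Cathode: Cl₂/Cl⁻; anode: O₂/H₂O. E°cell = +0.16 V, n = 4.
log K = nE°cell / 0.0592 = (4)(+0.16) / 0.0592 = 10.8.

10.8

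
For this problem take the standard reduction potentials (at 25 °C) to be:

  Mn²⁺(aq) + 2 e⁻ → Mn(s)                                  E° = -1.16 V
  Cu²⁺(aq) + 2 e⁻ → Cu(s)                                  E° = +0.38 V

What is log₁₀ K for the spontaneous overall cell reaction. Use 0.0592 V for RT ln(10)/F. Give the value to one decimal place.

52.0

Cathode: Cu²⁺/Cu; anode: Mn²⁺/Mn. E°cell = +1.54 V, n = 2.
log K = nE°cell / 0.0592 = (2)(+1.54) / 0.0592 = 52.0.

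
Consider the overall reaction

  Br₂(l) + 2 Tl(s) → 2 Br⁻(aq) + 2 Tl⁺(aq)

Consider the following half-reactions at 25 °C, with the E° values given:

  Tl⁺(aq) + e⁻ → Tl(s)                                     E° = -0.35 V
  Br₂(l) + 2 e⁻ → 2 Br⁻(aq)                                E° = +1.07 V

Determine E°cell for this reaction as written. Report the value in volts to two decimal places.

The Br₂/Br⁻ couple has the higher reduction potential, so it is the cathode; Tl⁺/Tl is oxidised at the anode.
E°cell = E°(cathode) − E°(anode) = (+1.07) − (-0.35) = +1.42 V.
Since E°cell > 0, the reaction is spontaneous under standard conditions.

+1.42 V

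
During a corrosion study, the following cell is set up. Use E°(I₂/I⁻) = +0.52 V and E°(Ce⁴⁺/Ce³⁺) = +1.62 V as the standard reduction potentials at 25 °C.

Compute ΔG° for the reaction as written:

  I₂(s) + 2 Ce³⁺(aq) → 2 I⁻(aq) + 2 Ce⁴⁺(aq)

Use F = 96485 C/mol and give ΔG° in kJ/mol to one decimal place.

As written, I₂/I⁻ is reduced (cathode) and Ce⁴⁺/Ce³⁺ is oxidised (anode), so E°cell = (+0.52) − (+1.62) = -1.10 V.
Balancing electrons gives n = 2.
ΔG° = −nFE° = −(2)(96485)(-1.10) = 212,267 J = +212.3 kJ/mol.

+212.3 kJ/mol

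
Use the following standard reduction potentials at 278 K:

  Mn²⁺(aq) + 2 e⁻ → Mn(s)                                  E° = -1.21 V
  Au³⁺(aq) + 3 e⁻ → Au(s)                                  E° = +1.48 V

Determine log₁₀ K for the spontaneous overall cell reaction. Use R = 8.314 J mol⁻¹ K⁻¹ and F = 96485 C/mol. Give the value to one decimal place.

292.6

Cathode: Au³⁺/Au; anode: Mn²⁺/Mn. E°cell = (+1.48) − (-1.21) = +2.69 V, with n = 6.
ΔG° = −nFE° = −RT ln K, so ln K = nFE°/(RT) = (6)(96485)(+2.69) / ((8.314)(278)) = 673.765.
log₁₀ K = 673.765 / ln 10 = 292.6.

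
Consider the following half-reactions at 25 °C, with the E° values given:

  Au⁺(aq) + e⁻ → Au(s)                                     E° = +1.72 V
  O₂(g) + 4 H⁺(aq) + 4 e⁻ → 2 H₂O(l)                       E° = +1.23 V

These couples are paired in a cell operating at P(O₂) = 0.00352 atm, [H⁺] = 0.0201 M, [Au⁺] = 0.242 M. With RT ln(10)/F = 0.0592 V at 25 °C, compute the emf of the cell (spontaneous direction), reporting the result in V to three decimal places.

Au⁺/Au is the cathode (higher E°), O₂/H₂O the anode: E°cell = +1.72 − (+1.23) = +0.49 V, n = 4.
Overall: 4 Au⁺(aq) + 2 H₂O(l) → 4 Au(s) + O₂(g) + 4 H⁺(aq)
Q = P(O₂)·[H⁺]^4 / ([Au⁺]^4); log Q = -6.776.
E = E° − (0.0592/n) log Q = +0.49 − (0.0592/4)(-6.776) = +0.590 V.

+0.590 V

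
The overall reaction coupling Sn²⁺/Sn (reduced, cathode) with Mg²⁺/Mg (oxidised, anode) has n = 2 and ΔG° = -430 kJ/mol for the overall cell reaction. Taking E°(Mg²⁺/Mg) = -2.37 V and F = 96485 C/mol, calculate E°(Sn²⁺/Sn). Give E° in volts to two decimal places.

-0.14 V

E°cell = −ΔG°/(nF) = −(-430×10³)/((2)(96485)) = +2.228 V.
Since Sn²⁺/Sn is the cathode and Mg²⁺/Mg the anode, E°cell = E°(Sn²⁺/Sn) − E°(Mg²⁺/Mg).
So E°(Sn²⁺/Sn) = E°cell + E°(Mg²⁺/Mg) = +2.228 + (-2.37) = -0.14 V.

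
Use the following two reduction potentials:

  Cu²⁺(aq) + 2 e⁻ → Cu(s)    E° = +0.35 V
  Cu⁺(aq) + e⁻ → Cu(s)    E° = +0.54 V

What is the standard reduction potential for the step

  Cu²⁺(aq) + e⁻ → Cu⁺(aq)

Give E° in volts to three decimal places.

Sequential free energies add, so n₃E°₃ = n₁E°₁ + n₂E°₂.
With n₃ = 2, and the known step contributing 1×(+0.54) V, the unknown satisfies 1·E° = 2×(+0.35) − 1×(+0.54) = +0.160.
E° = +0.160 / 1 = +0.160 V.

+0.160 V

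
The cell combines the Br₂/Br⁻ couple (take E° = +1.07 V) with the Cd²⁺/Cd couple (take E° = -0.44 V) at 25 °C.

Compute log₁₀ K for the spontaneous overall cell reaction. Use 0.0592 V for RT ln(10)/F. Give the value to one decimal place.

51.0

Cathode: Br₂/Br⁻; anode: Cd²⁺/Cd. E°cell = +1.51 V, n = 2.
log K = nE°cell / 0.0592 = (2)(+1.51) / 0.0592 = 51.0.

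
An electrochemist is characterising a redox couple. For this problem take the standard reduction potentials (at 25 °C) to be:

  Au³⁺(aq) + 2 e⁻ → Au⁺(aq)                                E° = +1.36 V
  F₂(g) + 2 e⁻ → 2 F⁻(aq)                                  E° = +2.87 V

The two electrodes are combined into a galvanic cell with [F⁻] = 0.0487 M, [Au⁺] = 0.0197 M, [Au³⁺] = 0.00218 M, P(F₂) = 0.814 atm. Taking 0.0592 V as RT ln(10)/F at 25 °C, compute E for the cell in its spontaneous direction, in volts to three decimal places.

F₂/F⁻ is the cathode (higher E°), Au³⁺/Au⁺ the anode: E°cell = +2.87 − (+1.36) = +1.51 V, n = 2.
Overall: F₂(g) + Au⁺(aq) → 2 F⁻(aq) + Au³⁺(aq)
Q = [F⁻]^2·[Au³⁺] / (P(F₂)·[Au⁺]); log Q = -3.492.
E = E° − (0.0592/n) log Q = +1.51 − (0.0592/2)(-3.492) = +1.613 V.

+1.613 V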